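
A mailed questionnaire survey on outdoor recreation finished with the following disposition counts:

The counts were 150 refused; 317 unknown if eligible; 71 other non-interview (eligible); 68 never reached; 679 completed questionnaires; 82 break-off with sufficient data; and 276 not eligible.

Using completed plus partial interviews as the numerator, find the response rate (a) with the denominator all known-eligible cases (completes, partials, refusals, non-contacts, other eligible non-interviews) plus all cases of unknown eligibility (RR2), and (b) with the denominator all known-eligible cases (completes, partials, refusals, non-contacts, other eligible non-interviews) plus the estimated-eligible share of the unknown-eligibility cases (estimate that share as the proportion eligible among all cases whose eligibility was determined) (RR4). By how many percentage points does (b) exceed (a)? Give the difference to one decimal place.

Numerator → 679 + 82 = 761
Denominator → 679 + 82 + 150 + 68 + 71 + 317 = 1367
RR2 = 761 / 1367 = 0.5567
Known eligible → 679 + 82 + 150 + 68 + 71 = 1050
e = 1050 / (1050 + 276) = 1050 / 1326 = 0.7919
Eligible share of unknowns → 0.7919 × 317 = 251.03
Denominator → 1050 + 251.03 = 1301.03
RR4 = 761 / 1301.03 = 0.5849
Difference = 58.49 − 55.67 = 2.82 percentage points

2.8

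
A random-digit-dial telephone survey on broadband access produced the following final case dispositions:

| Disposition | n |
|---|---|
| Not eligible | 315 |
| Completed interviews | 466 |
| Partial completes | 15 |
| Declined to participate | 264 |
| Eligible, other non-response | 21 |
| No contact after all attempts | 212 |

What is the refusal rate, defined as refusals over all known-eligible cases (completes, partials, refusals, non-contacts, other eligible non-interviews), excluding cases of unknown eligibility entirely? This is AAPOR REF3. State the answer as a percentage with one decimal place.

Numerator → 264
Denominator → 466 + 15 + 264 + 212 + 21 = 978
REF3 = 264 / 978 = 0.2699

27.0%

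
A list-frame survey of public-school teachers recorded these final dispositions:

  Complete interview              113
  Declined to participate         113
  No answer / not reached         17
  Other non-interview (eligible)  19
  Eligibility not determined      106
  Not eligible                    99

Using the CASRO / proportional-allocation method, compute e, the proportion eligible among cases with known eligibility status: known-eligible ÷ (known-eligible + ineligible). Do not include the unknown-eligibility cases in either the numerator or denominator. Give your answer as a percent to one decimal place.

Determined eligible: 113 + 113 + 17 + 19 = 262
e = 262 / (262 + 99) = 262 / 361 = 0.7258

72.6%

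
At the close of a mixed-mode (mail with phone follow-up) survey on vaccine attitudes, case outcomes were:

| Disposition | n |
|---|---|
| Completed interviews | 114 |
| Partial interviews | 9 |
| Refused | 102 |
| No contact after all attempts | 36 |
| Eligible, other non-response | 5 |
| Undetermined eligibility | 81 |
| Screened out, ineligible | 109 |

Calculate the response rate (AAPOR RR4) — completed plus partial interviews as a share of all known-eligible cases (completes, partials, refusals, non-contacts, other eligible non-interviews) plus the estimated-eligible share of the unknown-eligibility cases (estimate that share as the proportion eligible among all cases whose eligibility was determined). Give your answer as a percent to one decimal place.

Numerator = 114 + 9 = 123
Determined eligible = 114 + 9 + 102 + 36 + 5 = 266
e = 266 / (266 + 109) = 266 / 375 = 0.7093
e × U = 0.7093 × 81 = 57.45
Denom = 266 + 57.45 = 323.45
RR4 = 123 / 323.45 = 0.3803

38.0%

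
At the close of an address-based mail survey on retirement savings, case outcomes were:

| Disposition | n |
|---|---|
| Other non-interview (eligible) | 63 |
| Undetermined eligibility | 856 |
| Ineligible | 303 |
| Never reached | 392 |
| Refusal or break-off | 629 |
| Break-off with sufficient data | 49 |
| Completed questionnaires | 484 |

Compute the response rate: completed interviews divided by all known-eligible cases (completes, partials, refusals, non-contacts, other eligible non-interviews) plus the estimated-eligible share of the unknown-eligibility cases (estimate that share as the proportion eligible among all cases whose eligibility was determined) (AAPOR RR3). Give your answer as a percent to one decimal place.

20.7%

Num = 484
Determined eligible = 484 + 49 + 629 + 392 + 63 = 1617
e = 1617 / (1617 + 303) = 1617 / 1920 = 0.8422
e × U = 0.8422 × 856 = 720.92
Base = 1617 + 720.92 = 2337.92
RR3 = 484 / 2337.92 = 0.2070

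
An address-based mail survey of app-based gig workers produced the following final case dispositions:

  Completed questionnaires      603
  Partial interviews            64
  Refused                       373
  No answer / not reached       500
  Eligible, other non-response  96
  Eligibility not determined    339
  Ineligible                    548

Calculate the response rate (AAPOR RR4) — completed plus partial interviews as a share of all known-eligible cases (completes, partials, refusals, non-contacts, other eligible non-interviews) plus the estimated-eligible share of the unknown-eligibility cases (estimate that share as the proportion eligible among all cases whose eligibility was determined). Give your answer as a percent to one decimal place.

Top: 603 + 64 = 667
Eligible (known): 603 + 64 + 373 + 500 + 96 = 1636
e = 1636 / (1636 + 548) = 1636 / 2184 = 0.7491
Eligible share of unknowns: 0.7491 × 339 = 253.94
Denominator: 1636 + 253.94 = 1889.94
RR4 = 667 / 1889.94 = 0.3529

35.3%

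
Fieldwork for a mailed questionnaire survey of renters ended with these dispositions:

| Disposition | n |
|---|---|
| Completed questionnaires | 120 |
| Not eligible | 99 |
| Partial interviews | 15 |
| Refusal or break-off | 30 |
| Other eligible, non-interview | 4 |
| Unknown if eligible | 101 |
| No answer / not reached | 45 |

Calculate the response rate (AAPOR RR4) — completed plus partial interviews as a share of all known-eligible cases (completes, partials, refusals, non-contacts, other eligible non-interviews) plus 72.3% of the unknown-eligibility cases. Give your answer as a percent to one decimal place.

Top → 120 + 15 = 135
Known eligible → 120 + 15 + 30 + 45 + 4 = 214
Estimated eligible among unknowns → 0.7230 × 101 = 73.02
Base → 214 + 73.02 = 287.02
RR4 = 135 / 287.02 = 0.4704

47.0%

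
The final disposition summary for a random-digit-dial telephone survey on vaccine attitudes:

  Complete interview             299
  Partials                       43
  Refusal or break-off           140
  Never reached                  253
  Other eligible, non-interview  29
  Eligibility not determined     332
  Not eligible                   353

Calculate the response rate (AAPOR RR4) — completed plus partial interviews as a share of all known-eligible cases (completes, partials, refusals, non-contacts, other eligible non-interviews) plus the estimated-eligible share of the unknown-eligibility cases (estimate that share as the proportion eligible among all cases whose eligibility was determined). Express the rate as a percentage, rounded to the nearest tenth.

34.5%

Numerator: 299 + 43 = 342
Determined eligible: 299 + 43 + 140 + 253 + 29 = 764
e = 764 / (764 + 353) = 764 / 1117 = 0.6840
Eligible share of unknowns: 0.6840 × 332 = 227.09
Denom: 764 + 227.09 = 991.09
RR4 = 342 / 991.09 = 0.3451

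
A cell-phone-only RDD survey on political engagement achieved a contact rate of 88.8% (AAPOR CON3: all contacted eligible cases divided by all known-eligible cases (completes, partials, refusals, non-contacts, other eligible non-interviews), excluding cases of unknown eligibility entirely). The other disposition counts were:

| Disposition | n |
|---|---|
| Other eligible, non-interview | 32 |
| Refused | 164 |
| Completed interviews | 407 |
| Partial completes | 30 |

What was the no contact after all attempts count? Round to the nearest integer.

80

Numerator → 407 + 30 + 164 + 32 = 633
CON3 = 633 / D = 0.888
D = 633 / 0.888 = 712.8
Remaining denominator categories sum to 633
no contact after all attempts = 712.8 − 633 ≈ 80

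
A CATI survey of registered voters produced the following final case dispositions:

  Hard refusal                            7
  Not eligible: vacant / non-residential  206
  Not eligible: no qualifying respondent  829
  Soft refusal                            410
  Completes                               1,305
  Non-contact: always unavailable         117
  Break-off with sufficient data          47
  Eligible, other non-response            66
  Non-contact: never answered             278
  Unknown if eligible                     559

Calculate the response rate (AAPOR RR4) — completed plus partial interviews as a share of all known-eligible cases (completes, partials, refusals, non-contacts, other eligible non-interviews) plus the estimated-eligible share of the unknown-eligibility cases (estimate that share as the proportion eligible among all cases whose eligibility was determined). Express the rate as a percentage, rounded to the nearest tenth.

Refusal or break-off = 7 + 410 = 417
No answer / not reached = 278 + 117 = 395
Not eligible = 829 + 206 = 1035
Numerator = 1305 + 47 = 1352
Eligible (known) = 1305 + 47 + 417 + 395 + 66 = 2230
e = 2230 / (2230 + 1035) = 2230 / 3265 = 0.6830
Estimated eligible among unknowns = 0.6830 × 559 = 381.80
Base = 2230 + 381.80 = 2611.80
RR4 = 1352 / 2611.80 = 0.5177

51.8%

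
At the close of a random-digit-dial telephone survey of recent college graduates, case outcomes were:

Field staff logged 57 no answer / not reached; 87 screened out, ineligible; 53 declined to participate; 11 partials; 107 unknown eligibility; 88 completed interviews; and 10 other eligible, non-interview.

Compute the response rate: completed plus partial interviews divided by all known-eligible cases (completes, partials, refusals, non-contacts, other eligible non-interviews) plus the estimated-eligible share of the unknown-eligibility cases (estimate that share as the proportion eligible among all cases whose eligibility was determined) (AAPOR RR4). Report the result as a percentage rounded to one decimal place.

Top → 88 + 11 = 99
Determined eligible → 88 + 11 + 53 + 57 + 10 = 219
e = 219 / (219 + 87) = 219 / 306 = 0.7157
Estimated eligible among unknowns → 0.7157 × 107 = 76.58
Denom → 219 + 76.58 = 295.58
RR4 = 99 / 295.58 = 0.3349

33.5%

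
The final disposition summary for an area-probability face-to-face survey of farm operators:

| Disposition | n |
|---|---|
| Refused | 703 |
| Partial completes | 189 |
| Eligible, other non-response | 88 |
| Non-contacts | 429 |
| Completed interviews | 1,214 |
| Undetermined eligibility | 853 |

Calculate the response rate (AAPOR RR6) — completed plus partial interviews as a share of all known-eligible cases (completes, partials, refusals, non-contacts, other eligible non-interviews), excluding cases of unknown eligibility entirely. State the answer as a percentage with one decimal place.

53.5%

Top: 1214 + 189 = 1403
Base: 1214 + 189 + 703 + 429 + 88 = 2623
RR6 = 1403 / 2623 = 0.5349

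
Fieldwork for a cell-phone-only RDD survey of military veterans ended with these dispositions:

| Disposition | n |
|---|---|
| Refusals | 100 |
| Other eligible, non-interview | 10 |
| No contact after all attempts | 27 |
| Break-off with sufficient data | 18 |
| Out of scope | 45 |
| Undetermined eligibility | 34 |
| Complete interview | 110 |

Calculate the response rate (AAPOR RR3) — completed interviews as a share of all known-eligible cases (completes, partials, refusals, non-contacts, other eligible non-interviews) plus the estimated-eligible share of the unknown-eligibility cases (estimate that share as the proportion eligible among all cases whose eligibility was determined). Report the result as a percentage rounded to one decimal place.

Num: 110
Known eligible: 110 + 18 + 100 + 27 + 10 = 265
e = 265 / (265 + 45) = 265 / 310 = 0.8548
e × U: 0.8548 × 34 = 29.06
Denom: 265 + 29.06 = 294.06
RR3 = 110 / 294.06 = 0.3741

37.4%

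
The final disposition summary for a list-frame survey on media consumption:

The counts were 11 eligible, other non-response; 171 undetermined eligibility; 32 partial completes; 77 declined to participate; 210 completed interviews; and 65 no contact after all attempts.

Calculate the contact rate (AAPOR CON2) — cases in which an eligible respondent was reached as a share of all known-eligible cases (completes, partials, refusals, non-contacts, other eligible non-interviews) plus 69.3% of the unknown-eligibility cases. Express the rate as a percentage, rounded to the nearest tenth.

64.3%

Num = 210 + 32 + 77 + 11 = 330
Determined eligible = 210 + 32 + 77 + 65 + 11 = 395
Eligible share of unknowns = 0.6930 × 171 = 118.50
Base = 395 + 118.50 = 513.50
CON2 = 330 / 513.50 = 0.6426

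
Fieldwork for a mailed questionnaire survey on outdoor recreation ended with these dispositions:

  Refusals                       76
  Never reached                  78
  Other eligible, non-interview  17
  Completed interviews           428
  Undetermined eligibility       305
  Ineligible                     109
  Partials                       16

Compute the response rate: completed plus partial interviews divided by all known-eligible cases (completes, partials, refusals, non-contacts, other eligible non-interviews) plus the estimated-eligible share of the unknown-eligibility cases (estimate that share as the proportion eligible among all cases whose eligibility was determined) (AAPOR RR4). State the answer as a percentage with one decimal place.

Numerator: 428 + 16 = 444
Determined eligible: 428 + 16 + 76 + 78 + 17 = 615
e = 615 / (615 + 109) = 615 / 724 = 0.8494
e × U: 0.8494 × 305 = 259.07
Base: 615 + 259.07 = 874.07
RR4 = 444 / 874.07 = 0.5080

50.8%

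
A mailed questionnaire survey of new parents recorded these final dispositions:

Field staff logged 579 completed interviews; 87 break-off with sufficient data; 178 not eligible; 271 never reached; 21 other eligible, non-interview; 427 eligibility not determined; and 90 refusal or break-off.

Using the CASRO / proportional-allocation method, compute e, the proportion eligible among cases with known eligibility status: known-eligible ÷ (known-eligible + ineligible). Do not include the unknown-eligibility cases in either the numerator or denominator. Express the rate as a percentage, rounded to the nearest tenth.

Known eligible → 579 + 87 + 90 + 271 + 21 = 1048
e = 1048 / (1048 + 178) = 1048 / 1226 = 0.8548

85.5%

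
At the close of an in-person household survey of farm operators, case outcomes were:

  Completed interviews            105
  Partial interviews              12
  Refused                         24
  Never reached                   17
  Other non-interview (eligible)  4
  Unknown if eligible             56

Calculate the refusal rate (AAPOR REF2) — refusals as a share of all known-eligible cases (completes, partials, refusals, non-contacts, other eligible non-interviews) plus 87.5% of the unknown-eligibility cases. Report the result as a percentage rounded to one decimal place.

11.4%

Numerator → 24
Known eligible → 105 + 12 + 24 + 17 + 4 = 162
Eligible share of unknowns → 0.8750 × 56 = 49.00
Base → 162 + 49.00 = 211.00
REF2 = 24 / 211.00 = 0.1137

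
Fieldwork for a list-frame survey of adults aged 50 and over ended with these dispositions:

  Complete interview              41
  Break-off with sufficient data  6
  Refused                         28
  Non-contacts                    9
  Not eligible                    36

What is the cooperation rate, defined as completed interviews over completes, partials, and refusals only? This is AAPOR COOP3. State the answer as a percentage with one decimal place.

54.7%

Top: 41
Denominator: 41 + 6 + 28 = 75
COOP3 = 41 / 75 = 0.5467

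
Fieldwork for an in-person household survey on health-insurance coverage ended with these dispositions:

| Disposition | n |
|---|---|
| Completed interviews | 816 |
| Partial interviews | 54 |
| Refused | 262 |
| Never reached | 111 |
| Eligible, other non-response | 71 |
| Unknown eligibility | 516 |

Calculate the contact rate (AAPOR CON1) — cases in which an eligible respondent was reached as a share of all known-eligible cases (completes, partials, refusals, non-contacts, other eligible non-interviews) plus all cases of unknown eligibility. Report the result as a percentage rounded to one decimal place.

Numerator → 816 + 54 + 262 + 71 = 1203
Denominator → 816 + 54 + 262 + 111 + 71 + 516 = 1830
CON1 = 1203 / 1830 = 0.6574

65.7%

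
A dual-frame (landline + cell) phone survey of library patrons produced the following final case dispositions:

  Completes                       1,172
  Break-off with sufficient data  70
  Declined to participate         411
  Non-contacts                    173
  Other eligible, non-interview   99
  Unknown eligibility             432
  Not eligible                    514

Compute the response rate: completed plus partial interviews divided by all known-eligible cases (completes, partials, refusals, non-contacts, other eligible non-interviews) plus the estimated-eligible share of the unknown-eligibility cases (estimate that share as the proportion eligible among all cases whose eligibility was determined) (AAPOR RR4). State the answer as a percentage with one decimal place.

54.8%

Top → 1172 + 70 = 1242
Determined eligible → 1172 + 70 + 411 + 173 + 99 = 1925
e = 1925 / (1925 + 514) = 1925 / 2439 = 0.7893
Eligible share of unknowns → 0.7893 × 432 = 340.98
Base → 1925 + 340.98 = 2265.98
RR4 = 1242 / 2265.98 = 0.5481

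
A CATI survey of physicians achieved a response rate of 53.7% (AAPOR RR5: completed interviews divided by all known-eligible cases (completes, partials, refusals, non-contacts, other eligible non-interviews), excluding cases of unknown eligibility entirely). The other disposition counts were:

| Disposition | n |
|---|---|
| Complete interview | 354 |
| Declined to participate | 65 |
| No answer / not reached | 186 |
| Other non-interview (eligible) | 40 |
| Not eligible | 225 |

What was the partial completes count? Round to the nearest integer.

14

RR5 = 354 / D = 0.537
D = 354 / 0.537 = 659.2
Remaining denominator categories sum to 645
partial completes = 659.2 − 645 ≈ 14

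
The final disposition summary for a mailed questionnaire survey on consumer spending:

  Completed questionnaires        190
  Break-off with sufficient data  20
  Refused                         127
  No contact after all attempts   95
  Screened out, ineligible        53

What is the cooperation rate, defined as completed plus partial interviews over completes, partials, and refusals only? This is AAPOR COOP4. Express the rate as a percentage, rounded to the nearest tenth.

62.3%

Numerator → 190 + 20 = 210
Base → 190 + 20 + 127 = 337
COOP4 = 210 / 337 = 0.6231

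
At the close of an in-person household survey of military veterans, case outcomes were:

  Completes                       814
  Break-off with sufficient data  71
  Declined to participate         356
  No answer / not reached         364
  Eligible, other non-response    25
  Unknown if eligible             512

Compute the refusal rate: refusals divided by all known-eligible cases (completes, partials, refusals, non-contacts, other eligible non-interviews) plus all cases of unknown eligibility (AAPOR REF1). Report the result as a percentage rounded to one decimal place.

Numerator → 356
Denominator → 814 + 71 + 356 + 364 + 25 + 512 = 2142
REF1 = 356 / 2142 = 0.1662

16.6%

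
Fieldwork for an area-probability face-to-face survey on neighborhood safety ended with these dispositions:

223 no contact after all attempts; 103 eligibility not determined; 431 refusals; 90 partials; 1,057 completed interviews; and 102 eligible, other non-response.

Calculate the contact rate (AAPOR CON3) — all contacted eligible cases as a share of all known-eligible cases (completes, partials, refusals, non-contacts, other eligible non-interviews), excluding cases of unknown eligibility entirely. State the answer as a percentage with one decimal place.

Top → 1057 + 90 + 431 + 102 = 1680
Denom → 1057 + 90 + 431 + 223 + 102 = 1903
CON3 = 1680 / 1903 = 0.8828

88.3%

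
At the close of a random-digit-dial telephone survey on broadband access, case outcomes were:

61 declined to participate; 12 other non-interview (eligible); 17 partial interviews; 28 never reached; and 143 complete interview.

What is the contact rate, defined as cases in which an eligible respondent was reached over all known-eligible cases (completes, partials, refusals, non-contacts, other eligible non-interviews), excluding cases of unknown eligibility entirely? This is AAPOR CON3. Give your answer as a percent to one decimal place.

89.3%

Numerator: 143 + 17 + 61 + 12 = 233
Denominator: 143 + 17 + 61 + 28 + 12 = 261
CON3 = 233 / 261 = 0.8927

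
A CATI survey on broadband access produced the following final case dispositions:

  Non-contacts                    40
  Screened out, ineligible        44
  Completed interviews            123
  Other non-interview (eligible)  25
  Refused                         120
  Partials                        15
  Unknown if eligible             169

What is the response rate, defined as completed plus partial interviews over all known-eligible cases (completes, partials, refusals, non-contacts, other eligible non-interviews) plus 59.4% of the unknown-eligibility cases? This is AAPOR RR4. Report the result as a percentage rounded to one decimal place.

32.6%

Num: 123 + 15 = 138
Eligible (known): 123 + 15 + 120 + 40 + 25 = 323
Estimated eligible among unknowns: 0.5940 × 169 = 100.39
Base: 323 + 100.39 = 423.39
RR4 = 138 / 423.39 = 0.3259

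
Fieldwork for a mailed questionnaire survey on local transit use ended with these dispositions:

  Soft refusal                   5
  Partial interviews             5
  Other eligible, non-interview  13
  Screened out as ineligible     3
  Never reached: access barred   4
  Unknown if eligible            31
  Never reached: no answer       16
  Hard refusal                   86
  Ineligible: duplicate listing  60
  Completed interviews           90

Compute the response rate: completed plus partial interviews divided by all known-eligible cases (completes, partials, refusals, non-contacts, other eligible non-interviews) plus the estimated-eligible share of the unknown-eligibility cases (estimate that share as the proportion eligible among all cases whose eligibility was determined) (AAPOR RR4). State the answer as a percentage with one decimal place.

39.1%

Refused = 86 + 5 = 91
No answer / not reached = 16 + 4 = 20
Ineligible = 3 + 60 = 63
Numerator: 90 + 5 = 95
Known eligible: 90 + 5 + 91 + 20 + 13 = 219
e = 219 / (219 + 63) = 219 / 282 = 0.7766
e × U: 0.7766 × 31 = 24.07
Denom: 219 + 24.07 = 243.07
RR4 = 95 / 243.07 = 0.3908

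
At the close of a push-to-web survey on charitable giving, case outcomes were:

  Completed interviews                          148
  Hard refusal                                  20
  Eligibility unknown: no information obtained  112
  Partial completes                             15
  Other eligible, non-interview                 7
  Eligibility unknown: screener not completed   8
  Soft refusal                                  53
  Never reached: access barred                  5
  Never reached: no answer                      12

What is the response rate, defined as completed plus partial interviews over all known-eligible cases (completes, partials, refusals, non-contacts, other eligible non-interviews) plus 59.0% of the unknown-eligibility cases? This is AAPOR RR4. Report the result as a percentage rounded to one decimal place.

Refusal or break-off = 20 + 53 = 73
Never reached = 12 + 5 = 17
Unknown eligibility = 8 + 112 = 120
Numerator = 148 + 15 = 163
Eligible (known) = 148 + 15 + 73 + 17 + 7 = 260
Eligible share of unknowns = 0.5900 × 120 = 70.80
Denom = 260 + 70.80 = 330.80
RR4 = 163 / 330.80 = 0.4927

49.3%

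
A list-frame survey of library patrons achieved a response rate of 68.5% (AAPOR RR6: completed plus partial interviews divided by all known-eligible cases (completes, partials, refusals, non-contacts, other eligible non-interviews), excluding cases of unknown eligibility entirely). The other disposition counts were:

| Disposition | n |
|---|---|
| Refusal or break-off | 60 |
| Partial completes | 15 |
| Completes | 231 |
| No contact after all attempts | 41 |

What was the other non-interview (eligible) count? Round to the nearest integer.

Top → 231 + 15 = 246
RR6 = 246 / D = 0.685
D = 246 / 0.685 = 359.1
Other denominator terms total 347
other non-interview (eligible) = 359.1 − 347 ≈ 12

12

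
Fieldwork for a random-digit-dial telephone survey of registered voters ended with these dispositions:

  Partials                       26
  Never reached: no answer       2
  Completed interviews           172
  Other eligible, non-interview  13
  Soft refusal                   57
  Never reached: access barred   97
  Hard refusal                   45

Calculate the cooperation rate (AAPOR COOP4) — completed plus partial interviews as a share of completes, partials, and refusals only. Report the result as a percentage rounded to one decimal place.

Refusals = 45 + 57 = 102
Non-contacts = 2 + 97 = 99
Num: 172 + 26 = 198
Denom: 172 + 26 + 102 = 300
COOP4 = 198 / 300 = 0.6600

66.0%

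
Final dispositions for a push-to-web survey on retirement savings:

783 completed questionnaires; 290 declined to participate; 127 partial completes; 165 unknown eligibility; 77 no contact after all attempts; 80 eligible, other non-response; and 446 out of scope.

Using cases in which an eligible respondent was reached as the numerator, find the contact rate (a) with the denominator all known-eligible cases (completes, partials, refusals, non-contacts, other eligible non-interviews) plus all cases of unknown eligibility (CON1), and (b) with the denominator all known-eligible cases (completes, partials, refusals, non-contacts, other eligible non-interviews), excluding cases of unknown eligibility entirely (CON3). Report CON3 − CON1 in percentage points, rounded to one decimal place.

Num: 783 + 127 + 290 + 80 = 1280
Denom: 783 + 127 + 290 + 77 + 80 + 165 = 1522
CON1 = 1280 / 1522 = 0.8410
Denom: 783 + 127 + 290 + 77 + 80 = 1357
CON3 = 1280 / 1357 = 0.9433
Difference = 94.33 − 84.10 = 10.23 percentage points

10.2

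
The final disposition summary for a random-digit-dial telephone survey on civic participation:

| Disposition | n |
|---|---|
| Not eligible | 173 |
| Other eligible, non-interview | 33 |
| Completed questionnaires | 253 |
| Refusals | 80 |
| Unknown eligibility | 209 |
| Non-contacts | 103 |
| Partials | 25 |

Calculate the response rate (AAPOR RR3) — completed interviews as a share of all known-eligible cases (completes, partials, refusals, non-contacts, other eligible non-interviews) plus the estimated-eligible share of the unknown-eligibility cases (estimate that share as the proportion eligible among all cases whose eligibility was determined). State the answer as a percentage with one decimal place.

39.0%

Num → 253
Determined eligible → 253 + 25 + 80 + 103 + 33 = 494
e = 494 / (494 + 173) = 494 / 667 = 0.7406
Estimated eligible among unknowns → 0.7406 × 209 = 154.79
Denominator → 494 + 154.79 = 648.79
RR3 = 253 / 648.79 = 0.3900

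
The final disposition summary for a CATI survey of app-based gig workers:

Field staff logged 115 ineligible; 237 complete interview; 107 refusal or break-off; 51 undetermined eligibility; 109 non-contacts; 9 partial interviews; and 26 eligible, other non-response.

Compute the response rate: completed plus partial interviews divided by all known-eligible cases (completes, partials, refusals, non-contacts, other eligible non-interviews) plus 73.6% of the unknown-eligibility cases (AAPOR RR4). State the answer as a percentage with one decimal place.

46.8%

Num → 237 + 9 = 246
Determined eligible → 237 + 9 + 107 + 109 + 26 = 488
e × U → 0.7360 × 51 = 37.54
Denominator → 488 + 37.54 = 525.54
RR4 = 246 / 525.54 = 0.4681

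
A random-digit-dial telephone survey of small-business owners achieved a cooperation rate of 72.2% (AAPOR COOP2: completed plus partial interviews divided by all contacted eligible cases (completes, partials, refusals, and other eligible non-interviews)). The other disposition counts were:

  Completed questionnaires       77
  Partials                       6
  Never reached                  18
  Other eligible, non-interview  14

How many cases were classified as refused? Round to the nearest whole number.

18

Numerator = 77 + 6 = 83
COOP2 = 83 / D = 0.722
D = 83 / 0.722 = 115.0
Rest of base = 97
refused = 115.0 − 97 ≈ 18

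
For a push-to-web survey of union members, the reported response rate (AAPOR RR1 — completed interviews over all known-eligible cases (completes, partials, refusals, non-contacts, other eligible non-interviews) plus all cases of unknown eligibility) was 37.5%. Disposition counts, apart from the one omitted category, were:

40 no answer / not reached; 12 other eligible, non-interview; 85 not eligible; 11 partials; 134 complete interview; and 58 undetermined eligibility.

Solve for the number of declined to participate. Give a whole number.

RR1 = 134 / D = 0.375
D = 134 / 0.375 = 357.3
Other denominator terms total 255
declined to participate = 357.3 − 255 ≈ 102

102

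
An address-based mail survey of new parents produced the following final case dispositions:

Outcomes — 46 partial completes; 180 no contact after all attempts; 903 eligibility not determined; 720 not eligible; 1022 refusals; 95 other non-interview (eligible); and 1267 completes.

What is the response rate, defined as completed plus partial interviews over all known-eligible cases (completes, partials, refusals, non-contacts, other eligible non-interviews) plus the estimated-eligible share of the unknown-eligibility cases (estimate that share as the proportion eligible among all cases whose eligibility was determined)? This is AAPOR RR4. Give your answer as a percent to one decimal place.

Top = 1267 + 46 = 1313
Determined eligible = 1267 + 46 + 1022 + 180 + 95 = 2610
e = 2610 / (2610 + 720) = 2610 / 3330 = 0.7838
e × U = 0.7838 × 903 = 707.77
Base = 2610 + 707.77 = 3317.77
RR4 = 1313 / 3317.77 = 0.3957

39.6%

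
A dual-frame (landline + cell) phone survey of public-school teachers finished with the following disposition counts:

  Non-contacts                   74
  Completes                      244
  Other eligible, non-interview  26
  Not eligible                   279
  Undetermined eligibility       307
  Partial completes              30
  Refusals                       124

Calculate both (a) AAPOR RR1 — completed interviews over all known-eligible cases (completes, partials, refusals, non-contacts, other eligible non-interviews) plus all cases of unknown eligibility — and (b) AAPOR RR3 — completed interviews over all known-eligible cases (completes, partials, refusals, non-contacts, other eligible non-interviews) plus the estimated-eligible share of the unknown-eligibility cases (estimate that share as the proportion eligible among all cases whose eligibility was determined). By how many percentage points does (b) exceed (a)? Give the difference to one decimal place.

Numerator = 244
Denominator = 244 + 30 + 124 + 74 + 26 + 307 = 805
RR1 = 244 / 805 = 0.3031
Eligible (known) = 244 + 30 + 124 + 74 + 26 = 498
e = 498 / (498 + 279) = 498 / 777 = 0.6409
Eligible share of unknowns = 0.6409 × 307 = 196.76
Denominator = 498 + 196.76 = 694.76
RR3 = 244 / 694.76 = 0.3512
Difference = 35.12 − 30.31 = 4.81 percentage points

4.8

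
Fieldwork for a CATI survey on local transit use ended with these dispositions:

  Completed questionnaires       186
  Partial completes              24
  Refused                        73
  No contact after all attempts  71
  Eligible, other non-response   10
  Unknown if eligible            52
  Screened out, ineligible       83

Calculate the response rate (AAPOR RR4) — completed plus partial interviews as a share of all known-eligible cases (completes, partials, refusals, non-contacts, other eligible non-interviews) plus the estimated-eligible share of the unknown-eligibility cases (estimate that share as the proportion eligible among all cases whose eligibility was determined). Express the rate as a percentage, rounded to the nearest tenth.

Numerator: 186 + 24 = 210
Known eligible: 186 + 24 + 73 + 71 + 10 = 364
e = 364 / (364 + 83) = 364 / 447 = 0.8143
Eligible share of unknowns: 0.8143 × 52 = 42.34
Base: 364 + 42.34 = 406.34
RR4 = 210 / 406.34 = 0.5168

51.7%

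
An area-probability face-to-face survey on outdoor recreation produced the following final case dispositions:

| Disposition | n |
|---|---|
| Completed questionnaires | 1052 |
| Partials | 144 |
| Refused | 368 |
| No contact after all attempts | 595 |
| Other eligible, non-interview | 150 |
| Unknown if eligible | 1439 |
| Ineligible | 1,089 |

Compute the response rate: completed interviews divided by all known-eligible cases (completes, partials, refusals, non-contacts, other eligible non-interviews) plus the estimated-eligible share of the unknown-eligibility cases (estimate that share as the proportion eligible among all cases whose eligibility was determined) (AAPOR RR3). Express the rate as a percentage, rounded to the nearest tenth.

32.0%

Numerator → 1052
Determined eligible → 1052 + 144 + 368 + 595 + 150 = 2309
e = 2309 / (2309 + 1089) = 2309 / 3398 = 0.6795
e × U → 0.6795 × 1439 = 977.80
Denom → 2309 + 977.80 = 3286.80
RR3 = 1052 / 3286.80 = 0.3201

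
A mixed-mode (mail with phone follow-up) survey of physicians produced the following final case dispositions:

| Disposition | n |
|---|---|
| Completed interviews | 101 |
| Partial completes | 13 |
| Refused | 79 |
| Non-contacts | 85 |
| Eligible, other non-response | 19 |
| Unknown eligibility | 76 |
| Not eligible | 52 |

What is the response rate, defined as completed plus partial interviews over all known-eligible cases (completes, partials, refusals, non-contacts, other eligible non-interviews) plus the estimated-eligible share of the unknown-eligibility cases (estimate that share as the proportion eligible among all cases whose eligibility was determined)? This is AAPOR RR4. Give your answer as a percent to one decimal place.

31.5%

Top = 101 + 13 = 114
Determined eligible = 101 + 13 + 79 + 85 + 19 = 297
e = 297 / (297 + 52) = 297 / 349 = 0.8510
Estimated eligible among unknowns = 0.8510 × 76 = 64.68
Denominator = 297 + 64.68 = 361.68
RR4 = 114 / 361.68 = 0.3152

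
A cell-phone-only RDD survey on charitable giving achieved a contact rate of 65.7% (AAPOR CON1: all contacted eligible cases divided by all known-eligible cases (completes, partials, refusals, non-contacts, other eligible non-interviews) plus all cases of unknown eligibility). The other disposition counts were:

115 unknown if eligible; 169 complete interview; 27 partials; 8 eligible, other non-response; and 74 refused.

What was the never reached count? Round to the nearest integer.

30

Top: 169 + 27 + 74 + 8 = 278
CON1 = 278 / D = 0.657
D = 278 / 0.657 = 423.1
Remaining denominator categories sum to 393
never reached = 423.1 − 393 ≈ 30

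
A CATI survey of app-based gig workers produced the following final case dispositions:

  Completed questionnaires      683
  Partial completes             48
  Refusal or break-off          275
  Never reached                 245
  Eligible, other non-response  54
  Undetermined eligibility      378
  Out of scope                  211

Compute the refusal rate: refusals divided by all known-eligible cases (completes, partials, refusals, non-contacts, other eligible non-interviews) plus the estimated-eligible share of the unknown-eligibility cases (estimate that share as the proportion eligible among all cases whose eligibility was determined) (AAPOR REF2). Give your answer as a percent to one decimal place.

16.9%

Numerator → 275
Eligible (known) → 683 + 48 + 275 + 245 + 54 = 1305
e = 1305 / (1305 + 211) = 1305 / 1516 = 0.8608
Estimated eligible among unknowns → 0.8608 × 378 = 325.38
Base → 1305 + 325.38 = 1630.38
REF2 = 275 / 1630.38 = 0.1687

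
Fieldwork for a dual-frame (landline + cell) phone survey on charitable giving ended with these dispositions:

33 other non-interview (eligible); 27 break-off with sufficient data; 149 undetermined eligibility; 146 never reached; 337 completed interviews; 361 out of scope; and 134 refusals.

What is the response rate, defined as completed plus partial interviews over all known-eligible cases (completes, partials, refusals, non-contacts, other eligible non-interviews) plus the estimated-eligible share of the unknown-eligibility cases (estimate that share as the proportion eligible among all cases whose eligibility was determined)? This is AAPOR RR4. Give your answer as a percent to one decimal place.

Numerator: 337 + 27 = 364
Known eligible: 337 + 27 + 134 + 146 + 33 = 677
e = 677 / (677 + 361) = 677 / 1038 = 0.6522
e × U: 0.6522 × 149 = 97.18
Base: 677 + 97.18 = 774.18
RR4 = 364 / 774.18 = 0.4702

47.0%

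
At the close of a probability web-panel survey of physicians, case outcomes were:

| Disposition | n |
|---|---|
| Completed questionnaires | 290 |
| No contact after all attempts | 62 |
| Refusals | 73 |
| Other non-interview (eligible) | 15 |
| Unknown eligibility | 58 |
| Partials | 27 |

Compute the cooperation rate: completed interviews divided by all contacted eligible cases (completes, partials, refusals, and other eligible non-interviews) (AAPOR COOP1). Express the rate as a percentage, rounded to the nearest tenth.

71.6%

Numerator → 290
Denom → 290 + 27 + 73 + 15 = 405
COOP1 = 290 / 405 = 0.7160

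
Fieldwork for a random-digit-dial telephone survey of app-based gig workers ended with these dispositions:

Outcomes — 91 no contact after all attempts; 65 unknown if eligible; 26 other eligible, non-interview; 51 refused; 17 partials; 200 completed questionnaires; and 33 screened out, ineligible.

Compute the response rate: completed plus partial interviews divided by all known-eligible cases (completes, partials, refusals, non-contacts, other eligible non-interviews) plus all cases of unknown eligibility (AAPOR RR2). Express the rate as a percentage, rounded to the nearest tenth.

Top = 200 + 17 = 217
Base = 200 + 17 + 51 + 91 + 26 + 65 = 450
RR2 = 217 / 450 = 0.4822

48.2%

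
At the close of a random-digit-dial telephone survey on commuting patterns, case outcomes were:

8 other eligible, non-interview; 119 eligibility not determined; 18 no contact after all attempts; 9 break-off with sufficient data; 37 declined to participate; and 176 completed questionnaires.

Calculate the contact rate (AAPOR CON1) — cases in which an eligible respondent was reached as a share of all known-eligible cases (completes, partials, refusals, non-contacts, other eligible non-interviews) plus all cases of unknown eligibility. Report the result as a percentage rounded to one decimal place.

62.7%

Num → 176 + 9 + 37 + 8 = 230
Denom → 176 + 9 + 37 + 18 + 8 + 119 = 367
CON1 = 230 / 367 = 0.6267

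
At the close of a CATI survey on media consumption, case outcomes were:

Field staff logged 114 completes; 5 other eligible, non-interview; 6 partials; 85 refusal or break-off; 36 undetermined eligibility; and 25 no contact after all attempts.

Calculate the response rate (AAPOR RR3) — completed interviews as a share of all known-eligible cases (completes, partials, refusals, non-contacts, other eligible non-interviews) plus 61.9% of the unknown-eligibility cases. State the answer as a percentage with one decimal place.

Numerator = 114
Determined eligible = 114 + 6 + 85 + 25 + 5 = 235
e × U = 0.6190 × 36 = 22.28
Denom = 235 + 22.28 = 257.28
RR3 = 114 / 257.28 = 0.4431

44.3%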